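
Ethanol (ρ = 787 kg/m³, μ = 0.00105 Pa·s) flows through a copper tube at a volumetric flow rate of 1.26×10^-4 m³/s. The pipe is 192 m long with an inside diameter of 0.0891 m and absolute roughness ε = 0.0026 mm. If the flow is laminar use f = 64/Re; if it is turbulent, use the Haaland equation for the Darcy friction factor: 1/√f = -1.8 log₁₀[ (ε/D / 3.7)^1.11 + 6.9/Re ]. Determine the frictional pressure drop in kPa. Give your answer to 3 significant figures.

Cross-sectional area A = πD²/4 = π(0.0891)²/4 = 0.006235 m²; mean velocity V = Q/A = 0.000126/0.006235 = 0.02021 m/s.
Reynolds number Re = ρVD/μ = 787 · 0.02021 · 0.0891 / 0.00105 = 1350.
Re < 2300 → laminar flow, so f = 64/Re = 64/1350 = 0.04742 (the turbulent correlation is not needed).
Darcy-Weisbach: ΔP = f(L/D)(ρV²/2) = 0.04742·(192/0.0891)·(787·0.02021²/2) = 0.04742·2155·0.1607 = 16.42 Pa.
ΔP = 16.42 Pa = 0.0164 kPa.

ΔP ≈ 0.0164 kPa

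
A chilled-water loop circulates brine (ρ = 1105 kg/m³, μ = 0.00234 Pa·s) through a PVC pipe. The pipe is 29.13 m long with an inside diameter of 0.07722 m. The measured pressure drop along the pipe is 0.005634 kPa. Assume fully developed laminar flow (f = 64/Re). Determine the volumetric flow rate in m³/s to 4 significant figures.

Q ≈ 7.213×10^-5 m³/s

For laminar flow, f = 64/Re with Re = ρVD/μ, so Darcy-Weisbach reduces to ΔP = 32μLV/D². Solving for V: V = ΔP·D²/(32μL) = 5.634·(0.07722)²/(32·0.00234·29.13) = 0.0154 m/s.
Check: Re = ρVD/μ = 1105·0.0154·0.07722/0.00234 = 561.6 < 2300, so the laminar assumption holds.
Q = V·A = 0.0154·(π/4·0.07722²) = 7.213e-05 m³/s = 7.213×10^-5 m³/s.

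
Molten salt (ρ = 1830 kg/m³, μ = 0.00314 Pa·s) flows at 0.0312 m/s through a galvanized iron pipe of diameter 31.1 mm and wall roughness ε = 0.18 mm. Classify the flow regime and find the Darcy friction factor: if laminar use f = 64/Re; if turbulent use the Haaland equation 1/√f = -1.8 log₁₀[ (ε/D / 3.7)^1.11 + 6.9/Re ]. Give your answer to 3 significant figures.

f ≈ 0.113

Re = ρVD/μ = 1830·0.0312·0.0311/0.00314 = 565.5.
Re < 2300 → laminar, so f = 64/Re = 0.1132 (roughness is irrelevant in laminar flow).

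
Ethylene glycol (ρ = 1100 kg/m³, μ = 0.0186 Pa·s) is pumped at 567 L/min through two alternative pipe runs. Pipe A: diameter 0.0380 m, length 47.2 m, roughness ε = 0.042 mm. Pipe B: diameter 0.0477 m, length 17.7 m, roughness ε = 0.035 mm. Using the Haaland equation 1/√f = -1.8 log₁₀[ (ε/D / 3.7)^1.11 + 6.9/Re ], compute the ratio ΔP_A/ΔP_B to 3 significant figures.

ΔP_A/ΔP_B ≈ 8.10

Pipe A: V = Q/A = 0.00945/0.001134 = 8.332 m/s; Re = 1.873e+04; ε/D = 0.00111; Haaland → f = 0.02819; ΔP_A = f(L/D)(ρV²/2) = 1.337e+06 Pa.
Pipe B: V = Q/A = 0.00945/0.001787 = 5.288 m/s; Re = 1.492e+04; ε/D = 0.000734; Haaland → f = 0.02891; ΔP_B = f(L/D)(ρV²/2) = 1.65e+05 Pa.
ΔP_A/ΔP_B = 1.337e+06/1.65e+05 = 8.10.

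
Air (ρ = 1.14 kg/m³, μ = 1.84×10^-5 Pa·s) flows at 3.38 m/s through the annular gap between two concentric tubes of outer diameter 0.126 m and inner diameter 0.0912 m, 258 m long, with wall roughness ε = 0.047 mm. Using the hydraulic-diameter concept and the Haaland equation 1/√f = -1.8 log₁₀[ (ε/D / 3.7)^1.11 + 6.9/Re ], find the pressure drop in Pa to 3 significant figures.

ΔP ≈ 1700 Pa

Hydraulic diameter D_h = 4A/P = D_o - D_i = 0.126 - 0.0912 = 0.0348 m.
Re = ρVD_h/μ = 1.14·3.38·0.0348/1.84e-05 = 7288.
ε/D_h = 4.7e-05/0.0348 = 0.00135; Haaland gives 1/√f = -1.8 log₁₀[0.000153+0.000947] = 5.326, so f = 0.03526.
ΔP = f(L/D_h)(ρV²/2) = 0.03526·258/0.0348·6.512 = 1702 Pa.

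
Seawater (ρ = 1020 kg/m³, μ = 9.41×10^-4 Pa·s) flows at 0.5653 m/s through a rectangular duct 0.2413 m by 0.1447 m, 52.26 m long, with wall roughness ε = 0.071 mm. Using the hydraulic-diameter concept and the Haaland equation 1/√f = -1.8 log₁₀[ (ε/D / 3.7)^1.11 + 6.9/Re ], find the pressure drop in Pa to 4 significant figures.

ΔP ≈ 910.1 Pa

Hydraulic diameter D_h = 4A/P = 4·(0.2413·0.1447)/(2·(0.2413+0.1447)) = 0.1397/0.772 = 0.1809 m.
Re = ρVD_h/μ = 1020·0.5653·0.1809/0.000941 = 1.109e+05.
ε/D_h = 7.1e-05/0.1809 = 0.000392; Haaland gives 1/√f = -1.8 log₁₀[3.88e-05+6.22e-05] = 7.192, so f = 0.01933.
ΔP = f(L/D_h)(ρV²/2) = 0.01933·52.26/0.1809·163 = 910.1 Pa.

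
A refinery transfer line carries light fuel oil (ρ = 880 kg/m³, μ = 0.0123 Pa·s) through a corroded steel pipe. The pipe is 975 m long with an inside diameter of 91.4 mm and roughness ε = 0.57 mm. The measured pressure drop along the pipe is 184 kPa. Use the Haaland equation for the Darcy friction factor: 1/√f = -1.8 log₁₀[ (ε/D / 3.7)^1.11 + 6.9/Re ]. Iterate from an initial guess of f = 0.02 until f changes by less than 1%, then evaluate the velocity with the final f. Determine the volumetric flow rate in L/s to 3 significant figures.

Rearranging Darcy-Weisbach: V = √(2·ΔP·D/(f·L·ρ)). With ε/D = 0.00057/0.0914 = 0.00624, iterate starting from f = 0.02:
  f = 0.02 → V = √(2·1.84e+05·0.0914/(0.02·975·880)) = 1.4 m/s; Re = ρVD/μ = 9155; f → 0.0394
  f = 0.0394 → V = 0.9975 m/s; Re = 6523; f → 0.04163
  f = 0.04163 → V = 0.9704 m/s; Re = 6346; f → 0.04183
Converged (Δf/f < 1%). With the final f = 0.04183: V = √(2·1.84e+05·0.0914/(0.04183·975·880)) = 0.968 m/s.
Q = V·A = 0.968·(π/4·0.0914²) = 0.006351 m³/s = 6.35 L/s.

Q ≈ 6.35 L/s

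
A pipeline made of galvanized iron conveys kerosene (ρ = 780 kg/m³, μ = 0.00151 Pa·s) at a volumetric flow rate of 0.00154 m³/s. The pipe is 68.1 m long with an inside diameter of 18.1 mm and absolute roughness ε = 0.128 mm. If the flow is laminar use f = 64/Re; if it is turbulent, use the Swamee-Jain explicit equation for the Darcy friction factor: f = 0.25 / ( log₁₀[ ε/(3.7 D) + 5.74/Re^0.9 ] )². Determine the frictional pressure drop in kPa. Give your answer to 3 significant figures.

Cross-sectional area A = πD²/4 = π(0.0181)²/4 = 0.0002573 m²; mean velocity V = Q/A = 0.00154/0.0002573 = 5.985 m/s.
Reynolds number Re = ρVD/μ = 780 · 5.985 · 0.0181 / 0.00151 = 5.596e+04.
Re > 4000 → turbulent. Relative roughness ε/D = 0.000128/0.0181 = 0.00707. Swamee-Jain: f = 0.25/(log₁₀[0.00707/3.7 + 5.74/5.596e+04^0.9])² = 0.25/(log₁₀[0.00191 + 0.000306])² = 0.25/(-2.654)² = 0.03549.
Darcy-Weisbach: ΔP = f(L/D)(ρV²/2) = 0.03549·(68.1/0.0181)·(780·5.985²/2) = 0.03549·3762·1.397e+04 = 1.865e+06 Pa.
ΔP = 1.865e+06 Pa = 1870 kPa.

ΔP ≈ 1870 kPa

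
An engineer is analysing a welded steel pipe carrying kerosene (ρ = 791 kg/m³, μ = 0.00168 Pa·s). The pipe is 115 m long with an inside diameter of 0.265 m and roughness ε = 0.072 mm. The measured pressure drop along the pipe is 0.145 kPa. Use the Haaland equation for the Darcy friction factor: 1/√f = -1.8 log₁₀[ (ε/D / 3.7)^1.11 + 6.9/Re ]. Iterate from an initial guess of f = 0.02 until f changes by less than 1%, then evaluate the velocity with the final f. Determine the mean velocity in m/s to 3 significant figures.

Rearranging Darcy-Weisbach: V = √(2·ΔP·D/(f·L·ρ)). With ε/D = 7.2e-05/0.265 = 0.000272, iterate starting from f = 0.02:
  f = 0.02 → V = √(2·145·0.265/(0.02·115·791)) = 0.2055 m/s; Re = ρVD/μ = 2.564e+04; f → 0.02476
  f = 0.02476 → V = 0.1847 m/s; Re = 2.305e+04; f → 0.02537
  f = 0.02537 → V = 0.1825 m/s; Re = 2.277e+04; f → 0.02544
Converged (Δf/f < 1%). With the final f = 0.02544: V = √(2·145·0.265/(0.02544·115·791)) = 0.1822 m/s.

V ≈ 0.182 m/s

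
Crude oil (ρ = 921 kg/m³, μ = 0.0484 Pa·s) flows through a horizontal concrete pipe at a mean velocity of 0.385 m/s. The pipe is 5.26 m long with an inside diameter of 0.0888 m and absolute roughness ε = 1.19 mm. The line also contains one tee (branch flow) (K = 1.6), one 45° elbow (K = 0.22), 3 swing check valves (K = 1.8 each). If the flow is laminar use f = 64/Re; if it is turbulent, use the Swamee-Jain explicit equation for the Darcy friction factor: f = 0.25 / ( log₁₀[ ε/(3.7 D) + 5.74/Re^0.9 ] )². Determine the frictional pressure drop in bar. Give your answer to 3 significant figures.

ΔP ≈ 0.00891 bar

Reynolds number Re = ρVD/μ = 921 · 0.385 · 0.0888 / 0.0484 = 650.6.
Re < 2300 → laminar flow, so f = 64/Re = 64/650.6 = 0.09838 (the turbulent correlation is not needed).
Total minor-loss coefficient ΣK = 1·1.6 + 1·0.22 + 3·1.8 = 7.22.
ΔP = [f·L/D + ΣK]·(ρV²/2) = [0.09838·5.26/0.0888 + 7.22]·(921·0.385²/2) = [5.827 + 7.22]·68.26 = 890.6 Pa.
ΔP = 890.6 Pa = 0.00891 bar.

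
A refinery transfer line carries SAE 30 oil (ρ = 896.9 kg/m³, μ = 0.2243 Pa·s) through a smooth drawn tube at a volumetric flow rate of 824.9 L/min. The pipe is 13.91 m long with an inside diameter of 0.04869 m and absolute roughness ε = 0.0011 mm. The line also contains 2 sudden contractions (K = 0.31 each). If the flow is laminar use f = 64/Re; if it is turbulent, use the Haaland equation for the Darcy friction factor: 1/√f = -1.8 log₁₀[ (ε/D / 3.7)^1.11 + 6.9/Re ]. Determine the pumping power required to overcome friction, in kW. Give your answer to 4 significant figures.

Q = 824.9 L/min = 824.9/60000 = 0.01375 m³/s.
Cross-sectional area A = πD²/4 = π(0.04869)²/4 = 0.001862 m²; mean velocity V = Q/A = 0.01375/0.001862 = 7.384 m/s.
Reynolds number Re = ρVD/μ = 896.9 · 7.384 · 0.04869 / 0.224 = 1438.
Re < 2300 → laminar flow, so f = 64/Re = 64/1438 = 0.04452 (the turbulent correlation is not needed).
Total minor-loss coefficient ΣK = 2·0.31 = 0.62.
ΔP = [f·L/D + ΣK]·(ρV²/2) = [0.04452·13.91/0.04869 + 0.62]·(896.9·7.384²/2) = [12.72 + 0.62]·2.445e+04 = 3.261e+05 Pa.
Pumping power P = QΔP = 0.01375·3.261e+05 = 4483.6 W = 4.484 kW.

P ≈ 4.484 kW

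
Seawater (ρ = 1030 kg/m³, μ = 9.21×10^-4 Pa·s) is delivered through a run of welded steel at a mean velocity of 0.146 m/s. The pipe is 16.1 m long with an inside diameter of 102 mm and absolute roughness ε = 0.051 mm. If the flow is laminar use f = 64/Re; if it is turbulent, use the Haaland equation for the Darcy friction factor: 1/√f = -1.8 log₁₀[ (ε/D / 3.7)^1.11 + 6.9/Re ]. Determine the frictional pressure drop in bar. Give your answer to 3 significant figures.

ΔP ≈ 4.82×10^-4 bar

Reynolds number Re = ρVD/μ = 1030 · 0.146 · 0.102 / 0.000921 = 1.665e+04.
Re > 4000 → turbulent. Relative roughness ε/D = 5.1e-05/0.102 = 0.0005. Haaland: 1/√f = -1.8 log₁₀[(0.0005/3.7)^1.11 + 6.9/1.665e+04] = -1.8 log₁₀[5.07e-05 + 0.000414] = 5.999, so f = 0.02779.
Darcy-Weisbach: ΔP = f(L/D)(ρV²/2) = 0.02779·(16.1/0.102)·(1030·0.146²/2) = 0.02779·157.8·10.98 = 48.16 Pa.
ΔP = 48.16 Pa = 4.82×10^-4 bar.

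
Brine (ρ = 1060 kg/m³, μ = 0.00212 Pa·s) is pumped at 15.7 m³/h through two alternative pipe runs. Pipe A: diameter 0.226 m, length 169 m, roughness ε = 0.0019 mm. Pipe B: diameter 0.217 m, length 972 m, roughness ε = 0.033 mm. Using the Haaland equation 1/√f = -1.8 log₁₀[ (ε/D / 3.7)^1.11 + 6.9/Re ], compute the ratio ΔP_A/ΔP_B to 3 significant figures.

ΔP_A/ΔP_B ≈ 0.143

Pipe A: V = Q/A = 0.004361/0.04011 = 0.1087 m/s; Re = 1.228e+04; ε/D = 8.41e-06; Haaland → f = 0.02922; ΔP_A = f(L/D)(ρV²/2) = 136.9 Pa.
Pipe B: V = Q/A = 0.004361/0.03698 = 0.1179 m/s; Re = 1.279e+04; ε/D = 0.000152; Haaland → f = 0.02909; ΔP_B = f(L/D)(ρV²/2) = 960.2 Pa.
ΔP_A/ΔP_B = 136.9/960.2 = 0.143.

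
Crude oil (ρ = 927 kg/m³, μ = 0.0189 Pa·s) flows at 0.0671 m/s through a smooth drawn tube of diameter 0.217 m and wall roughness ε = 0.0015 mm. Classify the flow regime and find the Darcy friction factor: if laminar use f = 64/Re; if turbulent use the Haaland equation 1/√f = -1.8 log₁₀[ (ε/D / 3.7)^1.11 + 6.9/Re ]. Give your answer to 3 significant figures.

Re = ρVD/μ = 927·0.0671·0.217/0.0189 = 714.2.
Re < 2300 → laminar, so f = 64/Re = 0.08961 (roughness is irrelevant in laminar flow).

f ≈ 0.0896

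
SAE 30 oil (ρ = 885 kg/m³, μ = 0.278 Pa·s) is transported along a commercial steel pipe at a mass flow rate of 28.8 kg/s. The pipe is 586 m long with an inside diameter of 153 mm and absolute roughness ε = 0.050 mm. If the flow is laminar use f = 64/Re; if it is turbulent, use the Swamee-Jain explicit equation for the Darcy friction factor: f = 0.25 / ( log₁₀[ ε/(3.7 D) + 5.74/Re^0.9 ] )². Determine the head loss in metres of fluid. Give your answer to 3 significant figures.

A = πD²/4 = π(0.153)²/4 = 0.01839 m²; mean velocity V = ṁ/(ρA) = 28.8/(885 · 0.01839) = 1.77 m/s.
Reynolds number Re = ρVD/μ = 885 · 1.77 · 0.153 / 0.278 = 862.1.
Re < 2300 → laminar flow, so f = 64/Re = 64/862.1 = 0.07424 (the turbulent correlation is not needed).
Darcy-Weisbach: ΔP = f(L/D)(ρV²/2) = 0.07424·(586/0.153)·(885·1.77²/2) = 0.07424·3830·1386 = 3.942e+05 Pa.
Head loss h_f = ΔP/(ρg) = 3.942e+05/(885·9.81) = 45.4 m.

h_f ≈ 45.4 m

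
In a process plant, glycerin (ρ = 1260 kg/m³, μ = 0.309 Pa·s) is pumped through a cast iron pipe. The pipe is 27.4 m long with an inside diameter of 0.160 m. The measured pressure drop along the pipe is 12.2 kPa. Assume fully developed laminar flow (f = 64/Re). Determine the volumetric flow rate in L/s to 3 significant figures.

Q ≈ 23.2 L/s

For laminar flow, f = 64/Re with Re = ρVD/μ, so Darcy-Weisbach reduces to ΔP = 32μLV/D². Solving for V: V = ΔP·D²/(32μL) = 1.22e+04·(0.16)²/(32·0.309·27.4) = 1.153 m/s.
Check: Re = ρVD/μ = 1260·1.153·0.16/0.309 = 752.1 < 2300, so the laminar assumption holds.
Q = V·A = 1.153·(π/4·0.16²) = 0.02318 m³/s = 23.2 L/s.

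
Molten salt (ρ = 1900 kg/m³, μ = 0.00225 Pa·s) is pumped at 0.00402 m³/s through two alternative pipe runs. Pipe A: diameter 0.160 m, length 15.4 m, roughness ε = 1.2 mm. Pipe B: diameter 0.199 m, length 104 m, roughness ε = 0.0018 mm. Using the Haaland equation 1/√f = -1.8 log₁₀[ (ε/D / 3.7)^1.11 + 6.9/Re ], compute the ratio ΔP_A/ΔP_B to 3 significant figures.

Pipe A: V = Q/A = 0.00402/0.02011 = 0.1999 m/s; Re = 2.701e+04; ε/D = 0.0075; Haaland → f = 0.03688; ΔP_A = f(L/D)(ρV²/2) = 134.8 Pa.
Pipe B: V = Q/A = 0.00402/0.0311 = 0.1292 m/s; Re = 2.172e+04; ε/D = 9.05e-06; Haaland → f = 0.02524; ΔP_B = f(L/D)(ρV²/2) = 209.3 Pa.
ΔP_A/ΔP_B = 134.8/209.3 = 0.644.

ΔP_A/ΔP_B ≈ 0.644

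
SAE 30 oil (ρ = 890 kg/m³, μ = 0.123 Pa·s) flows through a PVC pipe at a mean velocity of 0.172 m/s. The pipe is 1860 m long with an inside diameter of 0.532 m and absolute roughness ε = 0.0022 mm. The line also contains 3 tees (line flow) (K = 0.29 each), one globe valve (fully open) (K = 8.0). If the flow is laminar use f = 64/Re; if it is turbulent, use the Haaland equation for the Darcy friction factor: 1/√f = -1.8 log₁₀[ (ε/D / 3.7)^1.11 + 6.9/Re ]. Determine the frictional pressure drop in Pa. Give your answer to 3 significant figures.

Reynolds number Re = ρVD/μ = 890 · 0.172 · 0.532 / 0.123 = 662.1.
Re < 2300 → laminar flow, so f = 64/Re = 64/662.1 = 0.09666 (the turbulent correlation is not needed).
Total minor-loss coefficient ΣK = 3·0.29 + 1·8 = 8.87.
ΔP = [f·L/D + ΣK]·(ρV²/2) = [0.09666·1860/0.532 + 8.87]·(890·0.172²/2) = [338 + 8.87]·13.16 = 4566 Pa.

ΔP ≈ 4570 Pa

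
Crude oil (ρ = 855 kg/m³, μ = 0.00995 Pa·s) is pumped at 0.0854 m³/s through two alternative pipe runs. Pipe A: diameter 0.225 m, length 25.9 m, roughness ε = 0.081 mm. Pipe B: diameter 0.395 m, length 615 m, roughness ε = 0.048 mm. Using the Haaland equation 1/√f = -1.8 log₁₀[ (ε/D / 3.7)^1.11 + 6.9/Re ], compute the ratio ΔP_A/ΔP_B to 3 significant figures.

Pipe A: V = Q/A = 0.0854/0.03976 = 2.148 m/s; Re = 4.153e+04; ε/D = 0.00036; Haaland → f = 0.02259; ΔP_A = f(L/D)(ρV²/2) = 5129 Pa.
Pipe B: V = Q/A = 0.0854/0.1225 = 0.6969 m/s; Re = 2.365e+04; ε/D = 0.000122; Haaland → f = 0.02491; ΔP_B = f(L/D)(ρV²/2) = 8054 Pa.
ΔP_A/ΔP_B = 5129/8054 = 0.637.

ΔP_A/ΔP_B ≈ 0.637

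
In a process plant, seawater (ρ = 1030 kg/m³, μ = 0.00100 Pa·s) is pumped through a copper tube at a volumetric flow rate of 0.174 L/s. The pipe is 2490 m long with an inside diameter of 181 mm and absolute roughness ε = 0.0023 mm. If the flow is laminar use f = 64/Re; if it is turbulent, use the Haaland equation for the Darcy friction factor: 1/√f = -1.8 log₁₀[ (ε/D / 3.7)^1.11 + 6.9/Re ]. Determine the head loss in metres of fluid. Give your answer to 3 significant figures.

h_f ≈ 0.00163 m

Q = 0.174 L/s = 0.174/1000 = 0.000174 m³/s.
Cross-sectional area A = πD²/4 = π(0.181)²/4 = 0.02573 m²; mean velocity V = Q/A = 0.000174/0.02573 = 0.006762 m/s.
Reynolds number Re = ρVD/μ = 1030 · 0.006762 · 0.181 / 0.001 = 1261.
Re < 2300 → laminar flow, so f = 64/Re = 64/1261 = 0.05076 (the turbulent correlation is not needed).
Darcy-Weisbach: ΔP = f(L/D)(ρV²/2) = 0.05076·(2490/0.181)·(1030·0.006762²/2) = 0.05076·1.376e+04·0.02355 = 16.45 Pa.
Head loss h_f = ΔP/(ρg) = 16.45/(1030·9.81) = 0.00163 m.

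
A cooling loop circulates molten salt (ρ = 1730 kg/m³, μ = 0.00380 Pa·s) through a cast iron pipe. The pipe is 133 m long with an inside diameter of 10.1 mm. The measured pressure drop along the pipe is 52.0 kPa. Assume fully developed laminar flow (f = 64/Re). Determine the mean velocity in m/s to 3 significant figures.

For laminar flow, f = 64/Re with Re = ρVD/μ, so Darcy-Weisbach reduces to ΔP = 32μLV/D². Solving for V: V = ΔP·D²/(32μL) = 5.2e+04·(0.0101)²/(32·0.0038·133) = 0.328 m/s.
Check: Re = ρVD/μ = 1730·0.328·0.0101/0.0038 = 1508 < 2300, so the laminar assumption holds.

V ≈ 0.328 m/s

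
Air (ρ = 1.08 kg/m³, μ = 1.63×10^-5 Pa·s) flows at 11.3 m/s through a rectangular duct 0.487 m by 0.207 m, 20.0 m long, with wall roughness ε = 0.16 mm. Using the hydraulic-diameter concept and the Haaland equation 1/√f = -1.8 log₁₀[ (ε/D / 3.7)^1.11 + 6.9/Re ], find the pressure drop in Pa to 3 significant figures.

ΔP ≈ 89.1 Pa

Hydraulic diameter D_h = 4A/P = 4·(0.487·0.207)/(2·(0.487+0.207)) = 0.4032/1.388 = 0.2905 m.
Re = ρVD_h/μ = 1.08·11.3·0.2905/1.63e-05 = 2.175e+05.
ε/D_h = 0.00016/0.2905 = 0.000551; Haaland gives 1/√f = -1.8 log₁₀[5.65e-05+3.17e-05] = 7.298, so f = 0.01877.
ΔP = f(L/D_h)(ρV²/2) = 0.01877·20/0.2905·68.95 = 89.12 Pa.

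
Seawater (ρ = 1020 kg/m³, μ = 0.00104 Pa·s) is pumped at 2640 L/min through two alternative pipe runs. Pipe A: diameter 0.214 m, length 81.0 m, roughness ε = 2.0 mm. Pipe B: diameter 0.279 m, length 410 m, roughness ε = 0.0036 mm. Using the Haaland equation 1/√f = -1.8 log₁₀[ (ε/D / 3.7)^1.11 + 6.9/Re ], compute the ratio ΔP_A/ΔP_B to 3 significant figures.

Pipe A: V = Q/A = 0.044/0.03597 = 1.223 m/s; Re = 2.568e+05; ε/D = 0.00935; Haaland → f = 0.03735; ΔP_A = f(L/D)(ρV²/2) = 1.079e+04 Pa.
Pipe B: V = Q/A = 0.044/0.06114 = 0.7197 m/s; Re = 1.969e+05; ε/D = 1.29e-05; Haaland → f = 0.01562; ΔP_B = f(L/D)(ρV²/2) = 6065 Pa.
ΔP_A/ΔP_B = 1.079e+04/6065 = 1.78.

ΔP_A/ΔP_B ≈ 1.78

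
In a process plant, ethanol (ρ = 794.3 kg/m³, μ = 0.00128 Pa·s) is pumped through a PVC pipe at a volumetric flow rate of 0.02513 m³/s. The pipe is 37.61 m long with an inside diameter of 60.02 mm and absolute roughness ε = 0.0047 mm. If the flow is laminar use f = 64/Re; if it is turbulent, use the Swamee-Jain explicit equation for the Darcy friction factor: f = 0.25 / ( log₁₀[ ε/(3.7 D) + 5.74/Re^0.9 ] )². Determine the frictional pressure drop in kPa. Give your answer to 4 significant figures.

Cross-sectional area A = πD²/4 = π(0.06002)²/4 = 0.002829 m²; mean velocity V = Q/A = 0.02513/0.002829 = 8.882 m/s.
Reynolds number Re = ρVD/μ = 794.3 · 8.882 · 0.06002 / 0.00128 = 3.308e+05.
Re > 4000 → turbulent. Relative roughness ε/D = 4.7e-06/0.06002 = 7.83e-05. Swamee-Jain: f = 0.25/(log₁₀[7.83e-05/3.7 + 5.74/3.308e+05^0.9])² = 0.25/(log₁₀[2.12e-05 + 6.18e-05])² = 0.25/(-4.081)² = 0.01501.
Darcy-Weisbach: ΔP = f(L/D)(ρV²/2) = 0.01501·(37.61/0.06002)·(794.3·8.882²/2) = 0.01501·626.6·3.133e+04 = 2.947e+05 Pa.
ΔP = 2.947e+05 Pa = 294.7 kPa.

ΔP ≈ 294.7 kPa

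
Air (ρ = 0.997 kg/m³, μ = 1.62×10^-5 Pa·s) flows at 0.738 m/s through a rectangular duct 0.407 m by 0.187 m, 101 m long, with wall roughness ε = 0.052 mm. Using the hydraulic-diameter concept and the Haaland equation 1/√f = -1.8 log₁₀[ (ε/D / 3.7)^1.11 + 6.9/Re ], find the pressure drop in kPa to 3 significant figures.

Hydraulic diameter D_h = 4A/P = 4·(0.407·0.187)/(2·(0.407+0.187)) = 0.3044/1.188 = 0.2563 m.
Re = ρVD_h/μ = 0.997·0.738·0.2563/1.62e-05 = 1.164e+04.
ε/D_h = 5.2e-05/0.2563 = 0.000203; Haaland gives 1/√f = -1.8 log₁₀[1.86e-05+0.000593] = 5.785, so f = 0.02989.
ΔP = f(L/D_h)(ρV²/2) = 0.02989·101/0.2563·0.2715 = 3.198 Pa.
ΔP = 0.00320 kPa.

ΔP ≈ 0.00320 kPa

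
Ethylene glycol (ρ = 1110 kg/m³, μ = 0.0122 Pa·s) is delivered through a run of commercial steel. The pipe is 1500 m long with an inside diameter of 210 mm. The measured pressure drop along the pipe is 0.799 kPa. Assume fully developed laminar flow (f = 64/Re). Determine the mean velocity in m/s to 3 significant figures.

For laminar flow, f = 64/Re with Re = ρVD/μ, so Darcy-Weisbach reduces to ΔP = 32μLV/D². Solving for V: V = ΔP·D²/(32μL) = 799·(0.21)²/(32·0.0122·1500) = 0.06017 m/s.
Check: Re = ρVD/μ = 1110·0.06017·0.21/0.0122 = 1150 < 2300, so the laminar assumption holds.

V ≈ 0.0602 m/s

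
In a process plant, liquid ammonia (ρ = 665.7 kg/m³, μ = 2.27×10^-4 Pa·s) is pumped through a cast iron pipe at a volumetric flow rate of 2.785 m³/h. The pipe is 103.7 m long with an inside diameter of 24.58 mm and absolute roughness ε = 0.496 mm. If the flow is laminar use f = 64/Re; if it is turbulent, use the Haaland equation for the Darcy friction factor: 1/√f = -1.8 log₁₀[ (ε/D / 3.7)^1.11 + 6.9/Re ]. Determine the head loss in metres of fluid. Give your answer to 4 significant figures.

Q = 2.785 m³/h = 2.785/3600 = 0.0007736 m³/s.
Cross-sectional area A = πD²/4 = π(0.02458)²/4 = 0.0004745 m²; mean velocity V = Q/A = 0.0007736/0.0004745 = 1.63 m/s.
Reynolds number Re = ρVD/μ = 665.7 · 1.63 · 0.02458 / 0.000227 = 1.175e+05.
Re > 4000 → turbulent. Relative roughness ε/D = 0.000496/0.02458 = 0.0202. Haaland: 1/√f = -1.8 log₁₀[(0.0202/3.7)^1.11 + 6.9/1.175e+05] = -1.8 log₁₀[0.00307 + 5.87e-05] = 4.507, so f = 0.04922.
Darcy-Weisbach: ΔP = f(L/D)(ρV²/2) = 0.04922·(103.7/0.02458)·(665.7·1.63²/2) = 0.04922·4219·884.7 = 1.837e+05 Pa.
Head loss h_f = ΔP/(ρg) = 1.837e+05/(665.7·9.81) = 28.13 m.

h_f ≈ 28.13 m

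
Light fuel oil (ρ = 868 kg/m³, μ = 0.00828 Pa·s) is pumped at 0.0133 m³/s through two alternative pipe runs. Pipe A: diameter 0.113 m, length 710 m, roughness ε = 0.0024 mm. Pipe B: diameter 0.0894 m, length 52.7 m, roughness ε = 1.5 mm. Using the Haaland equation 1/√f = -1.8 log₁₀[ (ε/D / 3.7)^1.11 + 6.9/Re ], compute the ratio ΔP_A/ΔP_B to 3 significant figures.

Pipe A: V = Q/A = 0.0133/0.01003 = 1.326 m/s; Re = 1.571e+04; ε/D = 2.12e-05; Haaland → f = 0.02741; ΔP_A = f(L/D)(ρV²/2) = 1.314e+05 Pa.
Pipe B: V = Q/A = 0.0133/0.006277 = 2.119 m/s; Re = 1.986e+04; ε/D = 0.0168; Haaland → f = 0.04766; ΔP_B = f(L/D)(ρV²/2) = 5.474e+04 Pa.
ΔP_A/ΔP_B = 1.314e+05/5.474e+04 = 2.40.

ΔP_A/ΔP_B ≈ 2.40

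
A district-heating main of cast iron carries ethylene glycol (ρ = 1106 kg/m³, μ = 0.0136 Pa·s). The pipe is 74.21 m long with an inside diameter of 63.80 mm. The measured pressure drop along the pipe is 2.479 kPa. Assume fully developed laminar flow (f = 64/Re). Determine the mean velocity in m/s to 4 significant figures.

For laminar flow, f = 64/Re with Re = ρVD/μ, so Darcy-Weisbach reduces to ΔP = 32μLV/D². Solving for V: V = ΔP·D²/(32μL) = 2479·(0.0638)²/(32·0.0136·74.21) = 0.3124 m/s.
Check: Re = ρVD/μ = 1106·0.3124·0.0638/0.0136 = 1621 < 2300, so the laminar assumption holds.

V ≈ 0.3124 m/s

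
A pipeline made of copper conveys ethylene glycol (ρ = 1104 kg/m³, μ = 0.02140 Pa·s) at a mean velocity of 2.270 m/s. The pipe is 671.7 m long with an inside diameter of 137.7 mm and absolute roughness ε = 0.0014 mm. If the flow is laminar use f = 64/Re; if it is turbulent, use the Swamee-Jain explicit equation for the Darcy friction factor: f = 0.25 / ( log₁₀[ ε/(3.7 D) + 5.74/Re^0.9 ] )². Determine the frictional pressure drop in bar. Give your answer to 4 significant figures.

Reynolds number Re = ρVD/μ = 1104 · 2.27 · 0.1377 / 0.0214 = 1.613e+04.
Re > 4000 → turbulent. Relative roughness ε/D = 1.4e-06/0.1377 = 1.02e-05. Swamee-Jain: f = 0.25/(log₁₀[1.02e-05/3.7 + 5.74/1.613e+04^0.9])² = 0.25/(log₁₀[2.75e-06 + 0.000938])² = 0.25/(-3.027)² = 0.02729.
Darcy-Weisbach: ΔP = f(L/D)(ρV²/2) = 0.02729·(671.7/0.1377)·(1104·2.27²/2) = 0.02729·4878·2844 = 3.787e+05 Pa.
ΔP = 3.787e+05 Pa = 3.787 bar.

ΔP ≈ 3.787 bar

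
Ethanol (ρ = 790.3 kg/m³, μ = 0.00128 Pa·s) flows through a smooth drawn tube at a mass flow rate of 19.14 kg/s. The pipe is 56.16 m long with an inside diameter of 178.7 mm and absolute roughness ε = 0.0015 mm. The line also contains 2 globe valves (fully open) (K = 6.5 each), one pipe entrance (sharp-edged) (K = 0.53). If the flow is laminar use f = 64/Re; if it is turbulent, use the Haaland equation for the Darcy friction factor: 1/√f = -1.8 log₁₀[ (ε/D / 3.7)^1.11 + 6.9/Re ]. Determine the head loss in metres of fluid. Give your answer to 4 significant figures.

h_f ≈ 0.9062 m

A = πD²/4 = π(0.1787)²/4 = 0.02508 m²; mean velocity V = ṁ/(ρA) = 19.14/(790.3 · 0.02508) = 0.9656 m/s.
Reynolds number Re = ρVD/μ = 790.3 · 0.9656 · 0.1787 / 0.00128 = 1.065e+05.
Re > 4000 → turbulent. Relative roughness ε/D = 1.5e-06/0.1787 = 8.39e-06. Haaland: 1/√f = -1.8 log₁₀[(8.39e-06/3.7)^1.11 + 6.9/1.065e+05] = -1.8 log₁₀[5.43e-07 + 6.48e-05] = 7.533, so f = 0.01762.
Total minor-loss coefficient ΣK = 2·6.5 + 1·0.53 = 13.5.
ΔP = [f·L/D + ΣK]·(ρV²/2) = [0.01762·56.16/0.1787 + 13.5]·(790.3·0.9656²/2) = [5.538 + 13.5]·368.5 = 7026 Pa.
Head loss h_f = ΔP/(ρg) = 7026/(790.3·9.81) = 0.9062 m.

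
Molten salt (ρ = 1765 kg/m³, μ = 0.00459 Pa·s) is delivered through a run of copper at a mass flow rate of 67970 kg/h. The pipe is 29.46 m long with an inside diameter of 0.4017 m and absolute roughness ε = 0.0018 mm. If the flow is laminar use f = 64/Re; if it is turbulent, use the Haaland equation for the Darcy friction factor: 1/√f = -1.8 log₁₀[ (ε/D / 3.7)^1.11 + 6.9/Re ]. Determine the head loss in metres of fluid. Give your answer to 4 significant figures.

ṁ = 67970 kg/h = 67970/3600 = 18.88 kg/s.
A = πD²/4 = π(0.4017)²/4 = 0.1267 m²; mean velocity V = ṁ/(ρA) = 18.88/(1765 · 0.1267) = 0.08441 m/s.
Reynolds number Re = ρVD/μ = 1765 · 0.08441 · 0.4017 / 0.00459 = 1.304e+04.
Re > 4000 → turbulent. Relative roughness ε/D = 1.8e-06/0.4017 = 4.48e-06. Haaland: 1/√f = -1.8 log₁₀[(4.48e-06/3.7)^1.11 + 6.9/1.304e+04] = -1.8 log₁₀[2.71e-07 + 0.000529] = 5.897, so f = 0.02876.
Darcy-Weisbach: ΔP = f(L/D)(ρV²/2) = 0.02876·(29.46/0.4017)·(1765·0.08441²/2) = 0.02876·73.34·6.287 = 13.26 Pa.
Head loss h_f = ΔP/(ρg) = 13.26/(1765·9.81) = 7.658×10^-4 m.

h_f ≈ 7.658×10^-4 m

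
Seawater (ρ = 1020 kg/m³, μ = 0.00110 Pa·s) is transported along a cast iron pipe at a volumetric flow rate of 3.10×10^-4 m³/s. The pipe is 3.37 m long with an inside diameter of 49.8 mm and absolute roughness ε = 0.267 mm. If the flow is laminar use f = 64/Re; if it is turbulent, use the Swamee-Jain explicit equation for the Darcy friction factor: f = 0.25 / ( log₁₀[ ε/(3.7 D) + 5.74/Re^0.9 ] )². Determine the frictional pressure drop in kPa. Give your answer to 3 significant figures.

ΔP ≈ 0.0357 kPa

Cross-sectional area A = πD²/4 = π(0.0498)²/4 = 0.001948 m²; mean velocity V = Q/A = 0.00031/0.001948 = 0.1592 m/s.
Reynolds number Re = ρVD/μ = 1020 · 0.1592 · 0.0498 / 0.0011 = 7349.
Re > 4000 → turbulent. Relative roughness ε/D = 0.000267/0.0498 = 0.00536. Swamee-Jain: f = 0.25/(log₁₀[0.00536/3.7 + 5.74/7349^0.9])² = 0.25/(log₁₀[0.00145 + 0.0019])² = 0.25/(-2.475)² = 0.04082.
Darcy-Weisbach: ΔP = f(L/D)(ρV²/2) = 0.04082·(3.37/0.0498)·(1020·0.1592²/2) = 0.04082·67.67·12.92 = 35.68 Pa.
ΔP = 35.68 Pa = 0.0357 kPa.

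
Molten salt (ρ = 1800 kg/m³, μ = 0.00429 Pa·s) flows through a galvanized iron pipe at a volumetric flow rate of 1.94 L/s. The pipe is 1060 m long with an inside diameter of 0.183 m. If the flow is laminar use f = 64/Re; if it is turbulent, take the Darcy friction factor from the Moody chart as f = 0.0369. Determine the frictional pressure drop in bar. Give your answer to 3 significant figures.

Q = 1.94 L/s = 1.94/1000 = 0.00194 m³/s.
Cross-sectional area A = πD²/4 = π(0.183)²/4 = 0.0263 m²; mean velocity V = Q/A = 0.00194/0.0263 = 0.07376 m/s.
Reynolds number Re = ρVD/μ = 1800 · 0.07376 · 0.183 / 0.00429 = 5663.
Re > 4000 → turbulent; use the Moody-chart value f = 0.0369.
Darcy-Weisbach: ΔP = f(L/D)(ρV²/2) = 0.0369·(1060/0.183)·(1800·0.07376²/2) = 0.0369·5792·4.896 = 1047 Pa.
ΔP = 1047 Pa = 0.0105 bar.

ΔP ≈ 0.0105 bar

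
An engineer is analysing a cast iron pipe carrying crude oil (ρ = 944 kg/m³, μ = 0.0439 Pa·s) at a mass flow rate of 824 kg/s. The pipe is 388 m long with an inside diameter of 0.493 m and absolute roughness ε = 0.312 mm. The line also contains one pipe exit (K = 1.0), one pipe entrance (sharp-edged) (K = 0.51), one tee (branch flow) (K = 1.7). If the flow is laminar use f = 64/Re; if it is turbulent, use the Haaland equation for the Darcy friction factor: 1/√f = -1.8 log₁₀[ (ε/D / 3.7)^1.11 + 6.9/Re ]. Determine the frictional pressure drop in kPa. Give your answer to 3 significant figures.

A = πD²/4 = π(0.493)²/4 = 0.1909 m²; mean velocity V = ṁ/(ρA) = 824/(944 · 0.1909) = 4.573 m/s.
Reynolds number Re = ρVD/μ = 944 · 4.573 · 0.493 / 0.0439 = 4.848e+04.
Re > 4000 → turbulent. Relative roughness ε/D = 0.000312/0.493 = 0.000633. Haaland: 1/√f = -1.8 log₁₀[(0.000633/3.7)^1.11 + 6.9/4.848e+04] = -1.8 log₁₀[6.59e-05 + 0.000142] = 6.627, so f = 0.02277.
Total minor-loss coefficient ΣK = 1·1 + 1·0.51 + 1·1.7 = 3.21.
ΔP = [f·L/D + ΣK]·(ρV²/2) = [0.02277·388/0.493 + 3.21]·(944·4.573²/2) = [17.92 + 3.21]·9869 = 2.086e+05 Pa.
ΔP = 2.086e+05 Pa = 209 kPa.

ΔP ≈ 209 kPa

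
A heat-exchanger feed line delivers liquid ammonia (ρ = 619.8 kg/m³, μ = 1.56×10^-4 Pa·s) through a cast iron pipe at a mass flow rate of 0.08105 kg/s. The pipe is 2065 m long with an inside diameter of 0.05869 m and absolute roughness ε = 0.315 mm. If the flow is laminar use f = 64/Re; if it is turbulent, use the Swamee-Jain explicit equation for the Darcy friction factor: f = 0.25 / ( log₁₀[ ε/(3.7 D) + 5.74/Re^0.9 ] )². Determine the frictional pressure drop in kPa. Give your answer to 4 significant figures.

A = πD²/4 = π(0.05869)²/4 = 0.002705 m²; mean velocity V = ṁ/(ρA) = 0.08105/(619.8 · 0.002705) = 0.04834 m/s.
Reynolds number Re = ρVD/μ = 619.8 · 0.04834 · 0.05869 / 0.000156 = 1.127e+04.
Re > 4000 → turbulent. Relative roughness ε/D = 0.000315/0.05869 = 0.00537. Swamee-Jain: f = 0.25/(log₁₀[0.00537/3.7 + 5.74/1.127e+04^0.9])² = 0.25/(log₁₀[0.00145 + 0.00129])² = 0.25/(-2.561)² = 0.0381.
Darcy-Weisbach: ΔP = f(L/D)(ρV²/2) = 0.0381·(2065/0.05869)·(619.8·0.04834²/2) = 0.0381·3.518e+04·0.7241 = 970.8 Pa.
ΔP = 970.8 Pa = 0.9708 kPa.

ΔP ≈ 0.9708 kPa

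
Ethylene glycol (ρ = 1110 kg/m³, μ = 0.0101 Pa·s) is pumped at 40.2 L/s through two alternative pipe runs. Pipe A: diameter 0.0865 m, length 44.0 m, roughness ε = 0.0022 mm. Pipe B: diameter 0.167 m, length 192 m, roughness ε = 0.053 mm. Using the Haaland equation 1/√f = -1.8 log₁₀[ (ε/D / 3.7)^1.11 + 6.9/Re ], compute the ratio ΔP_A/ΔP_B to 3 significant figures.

ΔP_A/ΔP_B ≈ 5.14

Pipe A: V = Q/A = 0.0402/0.005877 = 6.841 m/s; Re = 6.503e+04; ε/D = 2.54e-05; Haaland → f = 0.01962; ΔP_A = f(L/D)(ρV²/2) = 2.591e+05 Pa.
Pipe B: V = Q/A = 0.0402/0.0219 = 1.835 m/s; Re = 3.368e+04; ε/D = 0.000317; Haaland → f = 0.02345; ΔP_B = f(L/D)(ρV²/2) = 5.04e+04 Pa.
ΔP_A/ΔP_B = 2.591e+05/5.04e+04 = 5.14.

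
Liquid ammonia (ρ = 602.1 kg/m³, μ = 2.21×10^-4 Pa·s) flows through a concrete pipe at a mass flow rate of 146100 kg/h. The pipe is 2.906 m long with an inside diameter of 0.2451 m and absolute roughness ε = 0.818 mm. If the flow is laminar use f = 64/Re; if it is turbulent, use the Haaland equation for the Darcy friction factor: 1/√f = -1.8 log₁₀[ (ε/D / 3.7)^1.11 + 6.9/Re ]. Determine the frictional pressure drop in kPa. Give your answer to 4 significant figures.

ΔP ≈ 0.1977 kPa

ṁ = 146100 kg/h = 146100/3600 = 40.58 kg/s.
A = πD²/4 = π(0.2451)²/4 = 0.04718 m²; mean velocity V = ṁ/(ρA) = 40.58/(602.1 · 0.04718) = 1.429 m/s.
Reynolds number Re = ρVD/μ = 602.1 · 1.429 · 0.2451 / 0.000221 = 9.539e+05.
Re > 4000 → turbulent. Relative roughness ε/D = 0.000818/0.2451 = 0.00334. Haaland: 1/√f = -1.8 log₁₀[(0.00334/3.7)^1.11 + 6.9/9.539e+05] = -1.8 log₁₀[0.000417 + 7.23e-06] = 6.07, so f = 0.02714.
Darcy-Weisbach: ΔP = f(L/D)(ρV²/2) = 0.02714·(2.906/0.2451)·(602.1·1.429²/2) = 0.02714·11.86·614.4 = 197.7 Pa.
ΔP = 197.7 Pa = 0.1977 kPa.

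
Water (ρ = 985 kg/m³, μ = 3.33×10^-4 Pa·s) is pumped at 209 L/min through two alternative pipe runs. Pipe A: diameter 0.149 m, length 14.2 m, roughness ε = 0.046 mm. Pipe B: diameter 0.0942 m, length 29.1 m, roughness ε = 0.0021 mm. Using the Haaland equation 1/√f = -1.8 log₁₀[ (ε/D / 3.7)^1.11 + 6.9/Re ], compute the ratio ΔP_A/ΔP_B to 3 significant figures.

Pipe A: V = Q/A = 0.003483/0.01744 = 0.1998 m/s; Re = 8.805e+04; ε/D = 0.000309; Haaland → f = 0.01962; ΔP_A = f(L/D)(ρV²/2) = 36.75 Pa.
Pipe B: V = Q/A = 0.003483/0.006969 = 0.4998 m/s; Re = 1.393e+05; ε/D = 2.23e-05; Haaland → f = 0.01676; ΔP_B = f(L/D)(ρV²/2) = 637 Pa.
ΔP_A/ΔP_B = 36.75/637 = 0.0577.

ΔP_A/ΔP_B ≈ 0.0577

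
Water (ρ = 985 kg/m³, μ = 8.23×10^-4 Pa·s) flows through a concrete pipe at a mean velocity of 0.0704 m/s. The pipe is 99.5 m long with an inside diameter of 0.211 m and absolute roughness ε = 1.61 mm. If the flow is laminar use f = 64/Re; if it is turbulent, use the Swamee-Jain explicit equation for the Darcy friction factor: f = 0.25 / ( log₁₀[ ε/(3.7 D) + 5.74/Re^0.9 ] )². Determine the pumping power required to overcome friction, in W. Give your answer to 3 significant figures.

P ≈ 0.110 W

Reynolds number Re = ρVD/μ = 985 · 0.0704 · 0.211 / 0.000823 = 1.778e+04.
Re > 4000 → turbulent. Relative roughness ε/D = 0.00161/0.211 = 0.00763. Swamee-Jain: f = 0.25/(log₁₀[0.00763/3.7 + 5.74/1.778e+04^0.9])² = 0.25/(log₁₀[0.00206 + 0.000859])² = 0.25/(-2.534)² = 0.03892.
Darcy-Weisbach: ΔP = f(L/D)(ρV²/2) = 0.03892·(99.5/0.211)·(985·0.0704²/2) = 0.03892·471.6·2.441 = 44.8 Pa.
Q = V·A = 0.0704·0.03497 = 0.002462 m³/s.
Pumping power P = QΔP = 0.002462·44.8 = 0.1103 W = 0.110 W.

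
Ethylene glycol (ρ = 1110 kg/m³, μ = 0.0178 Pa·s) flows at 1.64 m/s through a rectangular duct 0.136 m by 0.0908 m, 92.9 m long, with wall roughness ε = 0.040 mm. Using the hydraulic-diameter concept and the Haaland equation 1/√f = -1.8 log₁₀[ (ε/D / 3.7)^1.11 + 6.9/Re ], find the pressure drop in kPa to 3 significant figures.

ΔP ≈ 38.8 kPa

Hydraulic diameter D_h = 4A/P = 4·(0.136·0.0908)/(2·(0.136+0.0908)) = 0.0494/0.4536 = 0.1089 m.
Re = ρVD_h/μ = 1110·1.64·0.1089/0.0178 = 1.114e+04.
ε/D_h = 4e-05/0.1089 = 0.000367; Haaland gives 1/√f = -1.8 log₁₀[3.6e-05+0.00062] = 5.73, so f = 0.03046.
ΔP = f(L/D_h)(ρV²/2) = 0.03046·92.9/0.1089·1493 = 3.879e+04 Pa.
ΔP = 38.8 kPa.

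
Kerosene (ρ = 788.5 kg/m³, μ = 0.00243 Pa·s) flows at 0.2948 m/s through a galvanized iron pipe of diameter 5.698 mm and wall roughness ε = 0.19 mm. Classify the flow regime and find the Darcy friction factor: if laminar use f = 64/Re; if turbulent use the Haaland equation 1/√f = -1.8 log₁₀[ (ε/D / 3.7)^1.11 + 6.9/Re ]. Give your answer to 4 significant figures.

Re = ρVD/μ = 788.5·0.2948·0.005698/0.00243 = 545.1.
Re < 2300 → laminar, so f = 64/Re = 0.1174 (roughness is irrelevant in laminar flow).

f ≈ 0.1174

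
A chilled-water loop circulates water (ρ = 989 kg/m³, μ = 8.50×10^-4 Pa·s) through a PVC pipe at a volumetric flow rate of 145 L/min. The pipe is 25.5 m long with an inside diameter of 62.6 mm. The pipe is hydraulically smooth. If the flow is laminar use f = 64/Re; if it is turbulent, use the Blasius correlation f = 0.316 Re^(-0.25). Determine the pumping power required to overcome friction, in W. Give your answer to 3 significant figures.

P ≈ 6.13 W

Q = 145 L/min = 145/60000 = 0.002417 m³/s.
Cross-sectional area A = πD²/4 = π(0.0626)²/4 = 0.003078 m²; mean velocity V = Q/A = 0.002417/0.003078 = 0.7852 m/s.
Reynolds number Re = ρVD/μ = 989 · 0.7852 · 0.0626 / 0.00085 = 5.719e+04.
Re > 4000 → turbulent. Smooth-pipe (Blasius): f = 0.316 Re^(-0.25) = 0.316/(5.719e+04)^0.25 = 0.02043.
Darcy-Weisbach: ΔP = f(L/D)(ρV²/2) = 0.02043·(25.5/0.0626)·(989·0.7852²/2) = 0.02043·407.3·304.9 = 2538 Pa.
Pumping power P = QΔP = 0.002417·2538 = 6.133 W = 6.13 W.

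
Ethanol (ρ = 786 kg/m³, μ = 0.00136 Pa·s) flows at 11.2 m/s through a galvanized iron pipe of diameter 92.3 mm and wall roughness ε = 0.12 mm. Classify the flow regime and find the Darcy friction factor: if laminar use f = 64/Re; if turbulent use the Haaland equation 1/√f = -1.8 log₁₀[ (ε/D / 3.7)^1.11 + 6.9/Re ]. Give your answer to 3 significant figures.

f ≈ 0.0214

Re = ρVD/μ = 786·11.2·0.0923/0.00136 = 5.975e+05.
Re > 4000 → turbulent. ε/D = 0.00012/0.0923 = 0.0013; Haaland: 1/√f = -1.8 log₁₀[0.000146 + 1.15e-05] = 6.842, so f = 0.02136.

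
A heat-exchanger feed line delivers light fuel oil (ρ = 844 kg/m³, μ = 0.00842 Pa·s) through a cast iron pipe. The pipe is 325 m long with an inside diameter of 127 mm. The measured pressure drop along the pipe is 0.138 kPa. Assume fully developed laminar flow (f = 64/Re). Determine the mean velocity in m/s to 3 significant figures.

V ≈ 0.0254 m/s

For laminar flow, f = 64/Re with Re = ρVD/μ, so Darcy-Weisbach reduces to ΔP = 32μLV/D². Solving for V: V = ΔP·D²/(32μL) = 138·(0.127)²/(32·0.00842·325) = 0.02542 m/s.
Check: Re = ρVD/μ = 844·0.02542·0.127/0.00842 = 323.6 < 2300, so the laminar assumption holds.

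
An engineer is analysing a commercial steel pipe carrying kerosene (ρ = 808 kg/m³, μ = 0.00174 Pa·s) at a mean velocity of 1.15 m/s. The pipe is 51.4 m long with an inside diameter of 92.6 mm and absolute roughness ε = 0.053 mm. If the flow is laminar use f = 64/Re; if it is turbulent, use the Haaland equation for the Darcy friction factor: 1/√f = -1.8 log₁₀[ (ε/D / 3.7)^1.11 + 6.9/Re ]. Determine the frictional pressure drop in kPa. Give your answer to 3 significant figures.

Reynolds number Re = ρVD/μ = 808 · 1.15 · 0.0926 / 0.00174 = 4.945e+04.
Re > 4000 → turbulent. Relative roughness ε/D = 5.3e-05/0.0926 = 0.000572. Haaland: 1/√f = -1.8 log₁₀[(0.000572/3.7)^1.11 + 6.9/4.945e+04] = -1.8 log₁₀[5.89e-05 + 0.00014] = 6.664, so f = 0.02252.
Darcy-Weisbach: ΔP = f(L/D)(ρV²/2) = 0.02252·(51.4/0.0926)·(808·1.15²/2) = 0.02252·555.1·534.3 = 6678 Pa.
ΔP = 6678 Pa = 6.68 kPa.

ΔP ≈ 6.68 kPa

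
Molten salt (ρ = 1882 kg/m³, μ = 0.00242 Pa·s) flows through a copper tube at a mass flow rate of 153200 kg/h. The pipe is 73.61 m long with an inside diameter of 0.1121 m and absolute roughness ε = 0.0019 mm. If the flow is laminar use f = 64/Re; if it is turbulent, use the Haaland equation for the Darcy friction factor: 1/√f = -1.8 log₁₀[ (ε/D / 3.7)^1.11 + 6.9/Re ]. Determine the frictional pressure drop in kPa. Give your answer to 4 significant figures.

ṁ = 153200 kg/h = 153200/3600 = 42.56 kg/s.
A = πD²/4 = π(0.1121)²/4 = 0.00987 m²; mean velocity V = ṁ/(ρA) = 42.56/(1882 · 0.00987) = 2.291 m/s.
Reynolds number Re = ρVD/μ = 1882 · 2.291 · 0.1121 / 0.00242 = 1.997e+05.
Re > 4000 → turbulent. Relative roughness ε/D = 1.9e-06/0.1121 = 1.69e-05. Haaland: 1/√f = -1.8 log₁₀[(1.69e-05/3.7)^1.11 + 6.9/1.997e+05] = -1.8 log₁₀[1.18e-06 + 3.45e-05] = 8.005, so f = 0.01561.
Darcy-Weisbach: ΔP = f(L/D)(ρV²/2) = 0.01561·(73.61/0.1121)·(1882·2.291²/2) = 0.01561·656.6·4939 = 5.062e+04 Pa.
ΔP = 5.062e+04 Pa = 50.62 kPa.

ΔP ≈ 50.62 kPa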